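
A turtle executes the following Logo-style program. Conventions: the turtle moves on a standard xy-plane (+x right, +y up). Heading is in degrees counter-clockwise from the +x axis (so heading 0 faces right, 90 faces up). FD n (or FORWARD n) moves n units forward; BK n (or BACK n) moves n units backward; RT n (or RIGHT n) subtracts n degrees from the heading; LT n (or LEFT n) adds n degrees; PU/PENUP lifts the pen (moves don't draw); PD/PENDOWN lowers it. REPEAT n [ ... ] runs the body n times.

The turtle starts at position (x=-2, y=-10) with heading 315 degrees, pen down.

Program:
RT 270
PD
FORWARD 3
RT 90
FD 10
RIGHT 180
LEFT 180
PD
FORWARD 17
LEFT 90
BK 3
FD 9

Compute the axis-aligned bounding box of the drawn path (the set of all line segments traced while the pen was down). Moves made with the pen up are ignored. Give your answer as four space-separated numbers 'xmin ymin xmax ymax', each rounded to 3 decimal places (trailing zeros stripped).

Executing turtle program step by step:
Start: pos=(-2,-10), heading=315, pen down
RT 270: heading 315 -> 45
PD: pen down
FD 3: (-2,-10) -> (0.121,-7.879) [heading=45, draw]
RT 90: heading 45 -> 315
FD 10: (0.121,-7.879) -> (7.192,-14.95) [heading=315, draw]
RT 180: heading 315 -> 135
LT 180: heading 135 -> 315
PD: pen down
FD 17: (7.192,-14.95) -> (19.213,-26.971) [heading=315, draw]
LT 90: heading 315 -> 45
BK 3: (19.213,-26.971) -> (17.092,-29.092) [heading=45, draw]
FD 9: (17.092,-29.092) -> (23.456,-22.728) [heading=45, draw]
Final: pos=(23.456,-22.728), heading=45, 5 segment(s) drawn

Segment endpoints: x in {-2, 0.121, 7.192, 17.092, 19.213, 23.456}, y in {-29.092, -26.971, -22.728, -14.95, -10, -7.879}
xmin=-2, ymin=-29.092, xmax=23.456, ymax=-7.879

Answer: -2 -29.092 23.456 -7.879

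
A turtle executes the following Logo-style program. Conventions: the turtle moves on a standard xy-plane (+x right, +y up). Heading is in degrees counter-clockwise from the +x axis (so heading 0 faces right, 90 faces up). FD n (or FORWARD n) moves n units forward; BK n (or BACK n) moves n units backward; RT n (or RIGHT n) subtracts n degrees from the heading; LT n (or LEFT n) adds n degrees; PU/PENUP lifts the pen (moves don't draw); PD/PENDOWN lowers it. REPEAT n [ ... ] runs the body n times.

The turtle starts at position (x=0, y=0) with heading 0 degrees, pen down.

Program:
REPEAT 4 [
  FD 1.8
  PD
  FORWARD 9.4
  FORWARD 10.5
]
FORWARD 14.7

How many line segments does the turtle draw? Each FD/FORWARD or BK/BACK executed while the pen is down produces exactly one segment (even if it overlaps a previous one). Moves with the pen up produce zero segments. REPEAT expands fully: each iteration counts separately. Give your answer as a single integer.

Answer: 13

Derivation:
Executing turtle program step by step:
Start: pos=(0,0), heading=0, pen down
REPEAT 4 [
  -- iteration 1/4 --
  FD 1.8: (0,0) -> (1.8,0) [heading=0, draw]
  PD: pen down
  FD 9.4: (1.8,0) -> (11.2,0) [heading=0, draw]
  FD 10.5: (11.2,0) -> (21.7,0) [heading=0, draw]
  -- iteration 2/4 --
  FD 1.8: (21.7,0) -> (23.5,0) [heading=0, draw]
  PD: pen down
  FD 9.4: (23.5,0) -> (32.9,0) [heading=0, draw]
  FD 10.5: (32.9,0) -> (43.4,0) [heading=0, draw]
  -- iteration 3/4 --
  FD 1.8: (43.4,0) -> (45.2,0) [heading=0, draw]
  PD: pen down
  FD 9.4: (45.2,0) -> (54.6,0) [heading=0, draw]
  FD 10.5: (54.6,0) -> (65.1,0) [heading=0, draw]
  -- iteration 4/4 --
  FD 1.8: (65.1,0) -> (66.9,0) [heading=0, draw]
  PD: pen down
  FD 9.4: (66.9,0) -> (76.3,0) [heading=0, draw]
  FD 10.5: (76.3,0) -> (86.8,0) [heading=0, draw]
]
FD 14.7: (86.8,0) -> (101.5,0) [heading=0, draw]
Final: pos=(101.5,0), heading=0, 13 segment(s) drawn
Segments drawn: 13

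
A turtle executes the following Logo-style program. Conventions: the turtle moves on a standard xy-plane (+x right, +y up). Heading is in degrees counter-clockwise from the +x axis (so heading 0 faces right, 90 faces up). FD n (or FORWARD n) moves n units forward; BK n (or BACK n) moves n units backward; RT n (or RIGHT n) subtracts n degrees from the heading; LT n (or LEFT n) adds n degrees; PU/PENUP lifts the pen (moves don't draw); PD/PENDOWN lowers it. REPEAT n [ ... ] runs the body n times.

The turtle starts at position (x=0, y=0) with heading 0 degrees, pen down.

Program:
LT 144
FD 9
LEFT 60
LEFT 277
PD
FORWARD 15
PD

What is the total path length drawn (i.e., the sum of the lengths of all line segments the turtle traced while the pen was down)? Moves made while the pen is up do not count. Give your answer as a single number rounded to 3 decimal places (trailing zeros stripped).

Answer: 24

Derivation:
Executing turtle program step by step:
Start: pos=(0,0), heading=0, pen down
LT 144: heading 0 -> 144
FD 9: (0,0) -> (-7.281,5.29) [heading=144, draw]
LT 60: heading 144 -> 204
LT 277: heading 204 -> 121
PD: pen down
FD 15: (-7.281,5.29) -> (-15.007,18.148) [heading=121, draw]
PD: pen down
Final: pos=(-15.007,18.148), heading=121, 2 segment(s) drawn

Segment lengths:
  seg 1: (0,0) -> (-7.281,5.29), length = 9
  seg 2: (-7.281,5.29) -> (-15.007,18.148), length = 15
Total = 24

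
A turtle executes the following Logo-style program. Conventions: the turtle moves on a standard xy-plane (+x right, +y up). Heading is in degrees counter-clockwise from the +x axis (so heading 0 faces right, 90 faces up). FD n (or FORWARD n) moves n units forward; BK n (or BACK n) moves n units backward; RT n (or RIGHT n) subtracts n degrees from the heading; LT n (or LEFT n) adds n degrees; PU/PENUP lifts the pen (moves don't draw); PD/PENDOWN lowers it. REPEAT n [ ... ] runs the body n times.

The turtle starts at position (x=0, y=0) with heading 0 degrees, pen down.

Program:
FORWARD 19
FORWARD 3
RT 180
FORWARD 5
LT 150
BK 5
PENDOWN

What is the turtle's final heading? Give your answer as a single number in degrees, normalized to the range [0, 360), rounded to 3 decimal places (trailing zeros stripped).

Executing turtle program step by step:
Start: pos=(0,0), heading=0, pen down
FD 19: (0,0) -> (19,0) [heading=0, draw]
FD 3: (19,0) -> (22,0) [heading=0, draw]
RT 180: heading 0 -> 180
FD 5: (22,0) -> (17,0) [heading=180, draw]
LT 150: heading 180 -> 330
BK 5: (17,0) -> (12.67,2.5) [heading=330, draw]
PD: pen down
Final: pos=(12.67,2.5), heading=330, 4 segment(s) drawn

Answer: 330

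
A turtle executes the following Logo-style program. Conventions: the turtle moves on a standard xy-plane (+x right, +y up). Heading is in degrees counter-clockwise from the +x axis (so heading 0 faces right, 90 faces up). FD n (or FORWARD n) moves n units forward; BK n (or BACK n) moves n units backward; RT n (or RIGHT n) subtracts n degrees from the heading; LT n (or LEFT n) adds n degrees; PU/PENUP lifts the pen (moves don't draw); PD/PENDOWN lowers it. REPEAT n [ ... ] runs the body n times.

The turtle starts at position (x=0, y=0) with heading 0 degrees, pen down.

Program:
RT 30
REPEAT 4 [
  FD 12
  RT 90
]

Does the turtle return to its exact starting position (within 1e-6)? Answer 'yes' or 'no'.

Executing turtle program step by step:
Start: pos=(0,0), heading=0, pen down
RT 30: heading 0 -> 330
REPEAT 4 [
  -- iteration 1/4 --
  FD 12: (0,0) -> (10.392,-6) [heading=330, draw]
  RT 90: heading 330 -> 240
  -- iteration 2/4 --
  FD 12: (10.392,-6) -> (4.392,-16.392) [heading=240, draw]
  RT 90: heading 240 -> 150
  -- iteration 3/4 --
  FD 12: (4.392,-16.392) -> (-6,-10.392) [heading=150, draw]
  RT 90: heading 150 -> 60
  -- iteration 4/4 --
  FD 12: (-6,-10.392) -> (0,0) [heading=60, draw]
  RT 90: heading 60 -> 330
]
Final: pos=(0,0), heading=330, 4 segment(s) drawn

Start position: (0, 0)
Final position: (0, 0)
Distance = 0; < 1e-6 -> CLOSED

Answer: yes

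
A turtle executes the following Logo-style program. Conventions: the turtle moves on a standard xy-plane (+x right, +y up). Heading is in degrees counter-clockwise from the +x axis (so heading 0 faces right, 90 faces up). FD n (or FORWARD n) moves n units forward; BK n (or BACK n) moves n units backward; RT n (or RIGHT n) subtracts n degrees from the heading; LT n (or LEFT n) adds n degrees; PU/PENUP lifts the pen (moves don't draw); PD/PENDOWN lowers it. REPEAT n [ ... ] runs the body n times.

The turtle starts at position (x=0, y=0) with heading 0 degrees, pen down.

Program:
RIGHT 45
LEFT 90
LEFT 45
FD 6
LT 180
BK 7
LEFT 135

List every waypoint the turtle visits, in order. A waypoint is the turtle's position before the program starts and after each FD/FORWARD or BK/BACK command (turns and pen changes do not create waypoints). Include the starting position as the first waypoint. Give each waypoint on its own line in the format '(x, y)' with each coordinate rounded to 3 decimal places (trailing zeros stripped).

Executing turtle program step by step:
Start: pos=(0,0), heading=0, pen down
RT 45: heading 0 -> 315
LT 90: heading 315 -> 45
LT 45: heading 45 -> 90
FD 6: (0,0) -> (0,6) [heading=90, draw]
LT 180: heading 90 -> 270
BK 7: (0,6) -> (0,13) [heading=270, draw]
LT 135: heading 270 -> 45
Final: pos=(0,13), heading=45, 2 segment(s) drawn
Waypoints (3 total):
(0, 0)
(0, 6)
(0, 13)

Answer: (0, 0)
(0, 6)
(0, 13)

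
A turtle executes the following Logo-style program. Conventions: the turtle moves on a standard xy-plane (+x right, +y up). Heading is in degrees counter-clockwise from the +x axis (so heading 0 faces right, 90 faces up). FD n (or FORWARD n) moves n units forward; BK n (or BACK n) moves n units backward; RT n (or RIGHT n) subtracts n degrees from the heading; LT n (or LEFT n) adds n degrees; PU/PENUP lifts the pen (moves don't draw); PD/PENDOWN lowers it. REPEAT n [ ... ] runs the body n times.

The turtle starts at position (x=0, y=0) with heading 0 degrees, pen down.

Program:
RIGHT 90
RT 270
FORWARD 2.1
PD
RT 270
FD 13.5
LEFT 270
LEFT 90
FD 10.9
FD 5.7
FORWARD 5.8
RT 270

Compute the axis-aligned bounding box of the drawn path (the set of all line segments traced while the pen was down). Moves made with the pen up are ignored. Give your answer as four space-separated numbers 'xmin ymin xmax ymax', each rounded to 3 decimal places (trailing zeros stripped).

Answer: 0 0 2.1 35.9

Derivation:
Executing turtle program step by step:
Start: pos=(0,0), heading=0, pen down
RT 90: heading 0 -> 270
RT 270: heading 270 -> 0
FD 2.1: (0,0) -> (2.1,0) [heading=0, draw]
PD: pen down
RT 270: heading 0 -> 90
FD 13.5: (2.1,0) -> (2.1,13.5) [heading=90, draw]
LT 270: heading 90 -> 0
LT 90: heading 0 -> 90
FD 10.9: (2.1,13.5) -> (2.1,24.4) [heading=90, draw]
FD 5.7: (2.1,24.4) -> (2.1,30.1) [heading=90, draw]
FD 5.8: (2.1,30.1) -> (2.1,35.9) [heading=90, draw]
RT 270: heading 90 -> 180
Final: pos=(2.1,35.9), heading=180, 5 segment(s) drawn

Segment endpoints: x in {0, 2.1, 2.1, 2.1, 2.1, 2.1}, y in {0, 0, 13.5, 24.4, 30.1, 35.9}
xmin=0, ymin=0, xmax=2.1, ymax=35.9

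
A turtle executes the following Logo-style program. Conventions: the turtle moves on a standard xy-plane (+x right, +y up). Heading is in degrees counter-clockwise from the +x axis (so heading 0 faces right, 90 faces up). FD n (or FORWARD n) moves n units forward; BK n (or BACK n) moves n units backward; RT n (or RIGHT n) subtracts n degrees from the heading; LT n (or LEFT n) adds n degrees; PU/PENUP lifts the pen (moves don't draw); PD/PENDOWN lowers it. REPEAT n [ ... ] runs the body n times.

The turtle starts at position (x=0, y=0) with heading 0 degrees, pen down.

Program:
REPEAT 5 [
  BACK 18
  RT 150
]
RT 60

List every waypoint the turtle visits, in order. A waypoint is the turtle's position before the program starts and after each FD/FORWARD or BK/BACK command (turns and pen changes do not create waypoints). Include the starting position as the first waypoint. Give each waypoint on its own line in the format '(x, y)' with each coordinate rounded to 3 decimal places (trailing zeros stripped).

Executing turtle program step by step:
Start: pos=(0,0), heading=0, pen down
REPEAT 5 [
  -- iteration 1/5 --
  BK 18: (0,0) -> (-18,0) [heading=0, draw]
  RT 150: heading 0 -> 210
  -- iteration 2/5 --
  BK 18: (-18,0) -> (-2.412,9) [heading=210, draw]
  RT 150: heading 210 -> 60
  -- iteration 3/5 --
  BK 18: (-2.412,9) -> (-11.412,-6.588) [heading=60, draw]
  RT 150: heading 60 -> 270
  -- iteration 4/5 --
  BK 18: (-11.412,-6.588) -> (-11.412,11.412) [heading=270, draw]
  RT 150: heading 270 -> 120
  -- iteration 5/5 --
  BK 18: (-11.412,11.412) -> (-2.412,-4.177) [heading=120, draw]
  RT 150: heading 120 -> 330
]
RT 60: heading 330 -> 270
Final: pos=(-2.412,-4.177), heading=270, 5 segment(s) drawn
Waypoints (6 total):
(0, 0)
(-18, 0)
(-2.412, 9)
(-11.412, -6.588)
(-11.412, 11.412)
(-2.412, -4.177)

Answer: (0, 0)
(-18, 0)
(-2.412, 9)
(-11.412, -6.588)
(-11.412, 11.412)
(-2.412, -4.177)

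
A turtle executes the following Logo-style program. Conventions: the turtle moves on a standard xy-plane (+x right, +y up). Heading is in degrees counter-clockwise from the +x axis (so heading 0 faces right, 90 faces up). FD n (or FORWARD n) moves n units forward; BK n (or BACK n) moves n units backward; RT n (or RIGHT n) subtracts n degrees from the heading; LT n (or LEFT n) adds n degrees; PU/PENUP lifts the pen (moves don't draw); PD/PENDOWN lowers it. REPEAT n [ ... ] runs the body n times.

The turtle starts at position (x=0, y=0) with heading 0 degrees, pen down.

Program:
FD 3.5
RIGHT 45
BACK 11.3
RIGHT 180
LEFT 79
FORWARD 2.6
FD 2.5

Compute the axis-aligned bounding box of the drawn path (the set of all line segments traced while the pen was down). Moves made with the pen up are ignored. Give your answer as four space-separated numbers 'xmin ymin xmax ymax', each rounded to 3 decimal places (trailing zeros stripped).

Answer: -8.718 0 3.5 7.99

Derivation:
Executing turtle program step by step:
Start: pos=(0,0), heading=0, pen down
FD 3.5: (0,0) -> (3.5,0) [heading=0, draw]
RT 45: heading 0 -> 315
BK 11.3: (3.5,0) -> (-4.49,7.99) [heading=315, draw]
RT 180: heading 315 -> 135
LT 79: heading 135 -> 214
FD 2.6: (-4.49,7.99) -> (-6.646,6.536) [heading=214, draw]
FD 2.5: (-6.646,6.536) -> (-8.718,5.138) [heading=214, draw]
Final: pos=(-8.718,5.138), heading=214, 4 segment(s) drawn

Segment endpoints: x in {-8.718, -6.646, -4.49, 0, 3.5}, y in {0, 5.138, 6.536, 7.99}
xmin=-8.718, ymin=0, xmax=3.5, ymax=7.99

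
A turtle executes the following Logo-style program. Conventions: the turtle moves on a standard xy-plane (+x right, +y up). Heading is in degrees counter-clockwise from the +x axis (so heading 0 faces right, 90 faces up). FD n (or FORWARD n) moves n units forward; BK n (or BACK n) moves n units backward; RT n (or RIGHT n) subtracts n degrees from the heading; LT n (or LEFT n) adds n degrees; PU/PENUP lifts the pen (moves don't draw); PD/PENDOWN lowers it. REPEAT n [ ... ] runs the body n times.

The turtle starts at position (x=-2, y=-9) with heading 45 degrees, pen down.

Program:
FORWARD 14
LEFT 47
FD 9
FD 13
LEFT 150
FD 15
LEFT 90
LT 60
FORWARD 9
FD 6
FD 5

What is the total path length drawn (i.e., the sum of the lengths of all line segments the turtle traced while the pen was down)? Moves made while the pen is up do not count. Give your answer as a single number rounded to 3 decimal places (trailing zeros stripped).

Answer: 71

Derivation:
Executing turtle program step by step:
Start: pos=(-2,-9), heading=45, pen down
FD 14: (-2,-9) -> (7.899,0.899) [heading=45, draw]
LT 47: heading 45 -> 92
FD 9: (7.899,0.899) -> (7.585,9.894) [heading=92, draw]
FD 13: (7.585,9.894) -> (7.132,22.886) [heading=92, draw]
LT 150: heading 92 -> 242
FD 15: (7.132,22.886) -> (0.09,9.642) [heading=242, draw]
LT 90: heading 242 -> 332
LT 60: heading 332 -> 32
FD 9: (0.09,9.642) -> (7.722,14.411) [heading=32, draw]
FD 6: (7.722,14.411) -> (12.81,17.591) [heading=32, draw]
FD 5: (12.81,17.591) -> (17.051,20.24) [heading=32, draw]
Final: pos=(17.051,20.24), heading=32, 7 segment(s) drawn

Segment lengths:
  seg 1: (-2,-9) -> (7.899,0.899), length = 14
  seg 2: (7.899,0.899) -> (7.585,9.894), length = 9
  seg 3: (7.585,9.894) -> (7.132,22.886), length = 13
  seg 4: (7.132,22.886) -> (0.09,9.642), length = 15
  seg 5: (0.09,9.642) -> (7.722,14.411), length = 9
  seg 6: (7.722,14.411) -> (12.81,17.591), length = 6
  seg 7: (12.81,17.591) -> (17.051,20.24), length = 5
Total = 71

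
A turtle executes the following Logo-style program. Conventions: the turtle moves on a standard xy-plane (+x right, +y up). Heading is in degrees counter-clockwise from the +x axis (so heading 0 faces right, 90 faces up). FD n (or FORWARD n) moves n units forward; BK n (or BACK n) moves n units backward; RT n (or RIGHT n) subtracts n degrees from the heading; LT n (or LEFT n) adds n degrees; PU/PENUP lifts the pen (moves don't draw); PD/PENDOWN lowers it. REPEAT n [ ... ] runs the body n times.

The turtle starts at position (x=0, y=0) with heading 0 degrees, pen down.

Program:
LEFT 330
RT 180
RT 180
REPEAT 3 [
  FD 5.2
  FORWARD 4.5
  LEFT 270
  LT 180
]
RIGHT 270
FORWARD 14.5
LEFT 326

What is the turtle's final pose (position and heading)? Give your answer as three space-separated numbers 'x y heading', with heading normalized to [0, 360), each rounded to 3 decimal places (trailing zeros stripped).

Executing turtle program step by step:
Start: pos=(0,0), heading=0, pen down
LT 330: heading 0 -> 330
RT 180: heading 330 -> 150
RT 180: heading 150 -> 330
REPEAT 3 [
  -- iteration 1/3 --
  FD 5.2: (0,0) -> (4.503,-2.6) [heading=330, draw]
  FD 4.5: (4.503,-2.6) -> (8.4,-4.85) [heading=330, draw]
  LT 270: heading 330 -> 240
  LT 180: heading 240 -> 60
  -- iteration 2/3 --
  FD 5.2: (8.4,-4.85) -> (11,-0.347) [heading=60, draw]
  FD 4.5: (11,-0.347) -> (13.25,3.55) [heading=60, draw]
  LT 270: heading 60 -> 330
  LT 180: heading 330 -> 150
  -- iteration 3/3 --
  FD 5.2: (13.25,3.55) -> (8.747,6.15) [heading=150, draw]
  FD 4.5: (8.747,6.15) -> (4.85,8.4) [heading=150, draw]
  LT 270: heading 150 -> 60
  LT 180: heading 60 -> 240
]
RT 270: heading 240 -> 330
FD 14.5: (4.85,8.4) -> (17.407,1.15) [heading=330, draw]
LT 326: heading 330 -> 296
Final: pos=(17.407,1.15), heading=296, 7 segment(s) drawn

Answer: 17.407 1.15 296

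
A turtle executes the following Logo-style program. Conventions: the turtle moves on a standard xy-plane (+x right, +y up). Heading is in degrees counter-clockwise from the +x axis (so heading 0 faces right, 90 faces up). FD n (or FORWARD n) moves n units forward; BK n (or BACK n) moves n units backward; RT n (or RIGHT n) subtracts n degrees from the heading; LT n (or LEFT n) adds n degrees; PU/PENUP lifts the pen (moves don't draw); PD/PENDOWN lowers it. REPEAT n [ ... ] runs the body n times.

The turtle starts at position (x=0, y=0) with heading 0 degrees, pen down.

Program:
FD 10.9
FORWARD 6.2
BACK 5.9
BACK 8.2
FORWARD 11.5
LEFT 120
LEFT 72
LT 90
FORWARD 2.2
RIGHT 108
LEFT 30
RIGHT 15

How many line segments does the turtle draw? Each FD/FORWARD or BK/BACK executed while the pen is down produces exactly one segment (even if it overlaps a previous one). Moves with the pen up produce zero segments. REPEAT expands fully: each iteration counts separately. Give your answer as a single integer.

Answer: 6

Derivation:
Executing turtle program step by step:
Start: pos=(0,0), heading=0, pen down
FD 10.9: (0,0) -> (10.9,0) [heading=0, draw]
FD 6.2: (10.9,0) -> (17.1,0) [heading=0, draw]
BK 5.9: (17.1,0) -> (11.2,0) [heading=0, draw]
BK 8.2: (11.2,0) -> (3,0) [heading=0, draw]
FD 11.5: (3,0) -> (14.5,0) [heading=0, draw]
LT 120: heading 0 -> 120
LT 72: heading 120 -> 192
LT 90: heading 192 -> 282
FD 2.2: (14.5,0) -> (14.957,-2.152) [heading=282, draw]
RT 108: heading 282 -> 174
LT 30: heading 174 -> 204
RT 15: heading 204 -> 189
Final: pos=(14.957,-2.152), heading=189, 6 segment(s) drawn
Segments drawn: 6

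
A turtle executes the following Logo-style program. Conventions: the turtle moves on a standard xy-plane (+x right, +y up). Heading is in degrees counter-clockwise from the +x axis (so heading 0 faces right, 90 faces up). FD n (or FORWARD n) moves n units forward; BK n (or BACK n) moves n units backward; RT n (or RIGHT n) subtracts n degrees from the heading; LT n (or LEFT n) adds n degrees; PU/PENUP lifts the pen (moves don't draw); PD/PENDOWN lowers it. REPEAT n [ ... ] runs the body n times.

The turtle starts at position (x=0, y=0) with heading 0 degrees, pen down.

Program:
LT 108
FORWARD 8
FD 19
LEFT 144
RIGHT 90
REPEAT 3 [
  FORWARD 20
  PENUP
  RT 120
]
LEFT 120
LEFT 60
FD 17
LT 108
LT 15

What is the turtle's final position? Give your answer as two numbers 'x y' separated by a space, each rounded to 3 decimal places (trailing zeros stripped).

Answer: 7.825 20.425

Derivation:
Executing turtle program step by step:
Start: pos=(0,0), heading=0, pen down
LT 108: heading 0 -> 108
FD 8: (0,0) -> (-2.472,7.608) [heading=108, draw]
FD 19: (-2.472,7.608) -> (-8.343,25.679) [heading=108, draw]
LT 144: heading 108 -> 252
RT 90: heading 252 -> 162
REPEAT 3 [
  -- iteration 1/3 --
  FD 20: (-8.343,25.679) -> (-27.365,31.859) [heading=162, draw]
  PU: pen up
  RT 120: heading 162 -> 42
  -- iteration 2/3 --
  FD 20: (-27.365,31.859) -> (-12.502,45.241) [heading=42, move]
  PU: pen up
  RT 120: heading 42 -> 282
  -- iteration 3/3 --
  FD 20: (-12.502,45.241) -> (-8.343,25.679) [heading=282, move]
  PU: pen up
  RT 120: heading 282 -> 162
]
LT 120: heading 162 -> 282
LT 60: heading 282 -> 342
FD 17: (-8.343,25.679) -> (7.825,20.425) [heading=342, move]
LT 108: heading 342 -> 90
LT 15: heading 90 -> 105
Final: pos=(7.825,20.425), heading=105, 3 segment(s) drawn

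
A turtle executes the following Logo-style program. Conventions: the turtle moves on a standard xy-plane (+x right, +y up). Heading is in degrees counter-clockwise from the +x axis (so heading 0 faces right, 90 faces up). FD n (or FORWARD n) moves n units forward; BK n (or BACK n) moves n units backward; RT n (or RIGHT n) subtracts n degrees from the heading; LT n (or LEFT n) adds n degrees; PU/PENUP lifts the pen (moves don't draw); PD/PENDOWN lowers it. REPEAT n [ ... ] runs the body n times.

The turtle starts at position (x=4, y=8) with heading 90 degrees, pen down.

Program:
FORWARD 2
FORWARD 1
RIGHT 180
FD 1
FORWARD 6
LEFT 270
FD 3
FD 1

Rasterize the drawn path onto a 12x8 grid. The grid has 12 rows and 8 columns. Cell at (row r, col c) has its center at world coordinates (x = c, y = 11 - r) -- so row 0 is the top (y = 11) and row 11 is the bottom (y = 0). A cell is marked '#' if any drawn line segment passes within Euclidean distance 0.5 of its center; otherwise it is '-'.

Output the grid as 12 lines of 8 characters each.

Answer: ----#---
----#---
----#---
----#---
----#---
----#---
----#---
#####---
--------
--------
--------
--------

Derivation:
Segment 0: (4,8) -> (4,10)
Segment 1: (4,10) -> (4,11)
Segment 2: (4,11) -> (4,10)
Segment 3: (4,10) -> (4,4)
Segment 4: (4,4) -> (1,4)
Segment 5: (1,4) -> (0,4)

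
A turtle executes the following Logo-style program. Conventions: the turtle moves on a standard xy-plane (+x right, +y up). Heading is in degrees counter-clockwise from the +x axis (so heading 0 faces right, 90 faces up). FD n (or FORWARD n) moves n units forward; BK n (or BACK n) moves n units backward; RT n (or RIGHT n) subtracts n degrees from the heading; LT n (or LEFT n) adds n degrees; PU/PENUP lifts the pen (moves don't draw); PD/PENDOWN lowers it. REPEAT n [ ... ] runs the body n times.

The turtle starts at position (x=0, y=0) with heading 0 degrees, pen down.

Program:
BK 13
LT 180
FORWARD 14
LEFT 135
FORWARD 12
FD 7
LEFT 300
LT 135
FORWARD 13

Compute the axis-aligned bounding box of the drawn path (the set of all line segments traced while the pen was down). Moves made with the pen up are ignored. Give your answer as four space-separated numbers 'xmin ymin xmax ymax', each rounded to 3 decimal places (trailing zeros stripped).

Answer: -27 -13.435 0 0

Derivation:
Executing turtle program step by step:
Start: pos=(0,0), heading=0, pen down
BK 13: (0,0) -> (-13,0) [heading=0, draw]
LT 180: heading 0 -> 180
FD 14: (-13,0) -> (-27,0) [heading=180, draw]
LT 135: heading 180 -> 315
FD 12: (-27,0) -> (-18.515,-8.485) [heading=315, draw]
FD 7: (-18.515,-8.485) -> (-13.565,-13.435) [heading=315, draw]
LT 300: heading 315 -> 255
LT 135: heading 255 -> 30
FD 13: (-13.565,-13.435) -> (-2.307,-6.935) [heading=30, draw]
Final: pos=(-2.307,-6.935), heading=30, 5 segment(s) drawn

Segment endpoints: x in {-27, -18.515, -13.565, -13, -2.307, 0}, y in {-13.435, -8.485, -6.935, 0, 0}
xmin=-27, ymin=-13.435, xmax=0, ymax=0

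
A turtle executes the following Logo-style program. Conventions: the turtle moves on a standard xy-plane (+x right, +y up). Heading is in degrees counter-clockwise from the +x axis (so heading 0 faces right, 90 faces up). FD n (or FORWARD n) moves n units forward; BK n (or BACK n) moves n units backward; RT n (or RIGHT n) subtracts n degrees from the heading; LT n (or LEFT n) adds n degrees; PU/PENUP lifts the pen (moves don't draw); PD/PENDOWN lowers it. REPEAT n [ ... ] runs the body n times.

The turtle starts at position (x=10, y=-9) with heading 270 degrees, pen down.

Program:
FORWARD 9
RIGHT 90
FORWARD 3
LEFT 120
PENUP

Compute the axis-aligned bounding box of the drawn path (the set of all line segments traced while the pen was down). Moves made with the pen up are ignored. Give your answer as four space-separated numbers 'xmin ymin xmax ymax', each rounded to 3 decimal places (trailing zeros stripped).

Answer: 7 -18 10 -9

Derivation:
Executing turtle program step by step:
Start: pos=(10,-9), heading=270, pen down
FD 9: (10,-9) -> (10,-18) [heading=270, draw]
RT 90: heading 270 -> 180
FD 3: (10,-18) -> (7,-18) [heading=180, draw]
LT 120: heading 180 -> 300
PU: pen up
Final: pos=(7,-18), heading=300, 2 segment(s) drawn

Segment endpoints: x in {7, 10, 10}, y in {-18, -9}
xmin=7, ymin=-18, xmax=10, ymax=-9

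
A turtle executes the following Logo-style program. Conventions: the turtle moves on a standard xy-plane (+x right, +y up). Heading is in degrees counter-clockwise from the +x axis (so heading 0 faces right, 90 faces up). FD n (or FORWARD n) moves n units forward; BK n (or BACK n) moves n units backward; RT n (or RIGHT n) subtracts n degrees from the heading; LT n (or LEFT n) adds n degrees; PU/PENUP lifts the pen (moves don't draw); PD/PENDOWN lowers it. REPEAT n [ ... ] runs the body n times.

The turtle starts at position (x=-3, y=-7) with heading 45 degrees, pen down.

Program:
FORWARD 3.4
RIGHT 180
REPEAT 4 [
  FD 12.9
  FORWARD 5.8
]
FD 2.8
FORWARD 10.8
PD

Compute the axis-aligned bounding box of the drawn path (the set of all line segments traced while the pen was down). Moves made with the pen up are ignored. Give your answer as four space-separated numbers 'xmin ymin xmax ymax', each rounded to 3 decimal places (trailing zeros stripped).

Executing turtle program step by step:
Start: pos=(-3,-7), heading=45, pen down
FD 3.4: (-3,-7) -> (-0.596,-4.596) [heading=45, draw]
RT 180: heading 45 -> 225
REPEAT 4 [
  -- iteration 1/4 --
  FD 12.9: (-0.596,-4.596) -> (-9.718,-13.718) [heading=225, draw]
  FD 5.8: (-9.718,-13.718) -> (-13.819,-17.819) [heading=225, draw]
  -- iteration 2/4 --
  FD 12.9: (-13.819,-17.819) -> (-22.94,-26.94) [heading=225, draw]
  FD 5.8: (-22.94,-26.94) -> (-27.042,-31.042) [heading=225, draw]
  -- iteration 3/4 --
  FD 12.9: (-27.042,-31.042) -> (-36.163,-40.163) [heading=225, draw]
  FD 5.8: (-36.163,-40.163) -> (-40.265,-44.265) [heading=225, draw]
  -- iteration 4/4 --
  FD 12.9: (-40.265,-44.265) -> (-49.386,-53.386) [heading=225, draw]
  FD 5.8: (-49.386,-53.386) -> (-53.487,-57.487) [heading=225, draw]
]
FD 2.8: (-53.487,-57.487) -> (-55.467,-59.467) [heading=225, draw]
FD 10.8: (-55.467,-59.467) -> (-63.104,-67.104) [heading=225, draw]
PD: pen down
Final: pos=(-63.104,-67.104), heading=225, 11 segment(s) drawn

Segment endpoints: x in {-63.104, -55.467, -53.487, -49.386, -40.265, -36.163, -27.042, -22.94, -13.819, -9.718, -3, -0.596}, y in {-67.104, -59.467, -57.487, -53.386, -44.265, -40.163, -31.042, -26.94, -17.819, -13.718, -7, -4.596}
xmin=-63.104, ymin=-67.104, xmax=-0.596, ymax=-4.596

Answer: -63.104 -67.104 -0.596 -4.596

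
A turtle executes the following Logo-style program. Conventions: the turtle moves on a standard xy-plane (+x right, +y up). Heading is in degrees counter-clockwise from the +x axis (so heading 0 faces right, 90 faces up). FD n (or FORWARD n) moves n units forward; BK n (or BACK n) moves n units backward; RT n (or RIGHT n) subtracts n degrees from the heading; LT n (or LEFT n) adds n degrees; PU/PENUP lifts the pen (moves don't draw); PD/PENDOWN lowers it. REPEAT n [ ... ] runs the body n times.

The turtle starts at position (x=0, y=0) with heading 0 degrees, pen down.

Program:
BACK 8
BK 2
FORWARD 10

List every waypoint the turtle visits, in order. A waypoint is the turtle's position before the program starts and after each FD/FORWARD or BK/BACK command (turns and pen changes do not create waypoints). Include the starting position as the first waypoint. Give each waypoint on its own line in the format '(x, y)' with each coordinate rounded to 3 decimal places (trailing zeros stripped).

Executing turtle program step by step:
Start: pos=(0,0), heading=0, pen down
BK 8: (0,0) -> (-8,0) [heading=0, draw]
BK 2: (-8,0) -> (-10,0) [heading=0, draw]
FD 10: (-10,0) -> (0,0) [heading=0, draw]
Final: pos=(0,0), heading=0, 3 segment(s) drawn
Waypoints (4 total):
(0, 0)
(-8, 0)
(-10, 0)
(0, 0)

Answer: (0, 0)
(-8, 0)
(-10, 0)
(0, 0)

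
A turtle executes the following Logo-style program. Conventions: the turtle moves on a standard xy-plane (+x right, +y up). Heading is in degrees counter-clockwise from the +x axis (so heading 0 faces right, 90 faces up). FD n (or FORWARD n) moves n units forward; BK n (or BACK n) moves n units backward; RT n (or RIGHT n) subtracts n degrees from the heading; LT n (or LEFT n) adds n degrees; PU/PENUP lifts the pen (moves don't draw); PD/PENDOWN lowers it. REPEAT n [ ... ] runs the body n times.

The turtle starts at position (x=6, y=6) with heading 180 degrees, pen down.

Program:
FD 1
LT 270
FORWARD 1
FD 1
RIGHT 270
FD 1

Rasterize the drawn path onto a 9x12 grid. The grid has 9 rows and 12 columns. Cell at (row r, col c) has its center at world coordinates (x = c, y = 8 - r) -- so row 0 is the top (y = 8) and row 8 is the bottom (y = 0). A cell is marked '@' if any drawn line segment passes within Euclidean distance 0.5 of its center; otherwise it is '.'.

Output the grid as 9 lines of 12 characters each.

Segment 0: (6,6) -> (5,6)
Segment 1: (5,6) -> (5,7)
Segment 2: (5,7) -> (5,8)
Segment 3: (5,8) -> (4,8)

Answer: ....@@......
.....@......
.....@@.....
............
............
............
............
............
............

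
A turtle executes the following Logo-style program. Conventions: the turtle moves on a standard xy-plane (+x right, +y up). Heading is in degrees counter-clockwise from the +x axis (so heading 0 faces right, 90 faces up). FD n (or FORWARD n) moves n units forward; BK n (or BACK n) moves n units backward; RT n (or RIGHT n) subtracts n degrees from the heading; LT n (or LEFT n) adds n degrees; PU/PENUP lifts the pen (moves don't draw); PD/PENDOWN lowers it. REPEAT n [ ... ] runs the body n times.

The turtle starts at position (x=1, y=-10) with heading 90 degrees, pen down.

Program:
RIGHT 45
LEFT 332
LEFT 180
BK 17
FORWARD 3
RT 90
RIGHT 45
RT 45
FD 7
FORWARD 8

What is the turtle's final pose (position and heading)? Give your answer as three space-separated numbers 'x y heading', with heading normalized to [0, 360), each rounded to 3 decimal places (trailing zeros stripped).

Answer: 28.733 -1.521 17

Derivation:
Executing turtle program step by step:
Start: pos=(1,-10), heading=90, pen down
RT 45: heading 90 -> 45
LT 332: heading 45 -> 17
LT 180: heading 17 -> 197
BK 17: (1,-10) -> (17.257,-5.03) [heading=197, draw]
FD 3: (17.257,-5.03) -> (14.388,-5.907) [heading=197, draw]
RT 90: heading 197 -> 107
RT 45: heading 107 -> 62
RT 45: heading 62 -> 17
FD 7: (14.388,-5.907) -> (21.082,-3.86) [heading=17, draw]
FD 8: (21.082,-3.86) -> (28.733,-1.521) [heading=17, draw]
Final: pos=(28.733,-1.521), heading=17, 4 segment(s) drawn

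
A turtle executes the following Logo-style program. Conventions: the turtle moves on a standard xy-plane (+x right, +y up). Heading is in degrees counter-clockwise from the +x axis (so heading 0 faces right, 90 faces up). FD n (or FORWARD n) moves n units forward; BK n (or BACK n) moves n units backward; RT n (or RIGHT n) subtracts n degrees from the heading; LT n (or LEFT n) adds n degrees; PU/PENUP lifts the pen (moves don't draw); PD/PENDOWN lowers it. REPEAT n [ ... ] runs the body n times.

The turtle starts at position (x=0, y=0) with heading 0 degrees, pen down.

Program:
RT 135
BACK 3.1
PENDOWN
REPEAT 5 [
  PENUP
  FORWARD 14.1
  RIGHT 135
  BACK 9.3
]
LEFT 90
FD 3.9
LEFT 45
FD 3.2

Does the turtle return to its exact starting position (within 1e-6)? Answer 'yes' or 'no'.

Executing turtle program step by step:
Start: pos=(0,0), heading=0, pen down
RT 135: heading 0 -> 225
BK 3.1: (0,0) -> (2.192,2.192) [heading=225, draw]
PD: pen down
REPEAT 5 [
  -- iteration 1/5 --
  PU: pen up
  FD 14.1: (2.192,2.192) -> (-7.778,-7.778) [heading=225, move]
  RT 135: heading 225 -> 90
  BK 9.3: (-7.778,-7.778) -> (-7.778,-17.078) [heading=90, move]
  -- iteration 2/5 --
  PU: pen up
  FD 14.1: (-7.778,-17.078) -> (-7.778,-2.978) [heading=90, move]
  RT 135: heading 90 -> 315
  BK 9.3: (-7.778,-2.978) -> (-14.354,3.598) [heading=315, move]
  -- iteration 3/5 --
  PU: pen up
  FD 14.1: (-14.354,3.598) -> (-4.384,-6.372) [heading=315, move]
  RT 135: heading 315 -> 180
  BK 9.3: (-4.384,-6.372) -> (4.916,-6.372) [heading=180, move]
  -- iteration 4/5 --
  PU: pen up
  FD 14.1: (4.916,-6.372) -> (-9.184,-6.372) [heading=180, move]
  RT 135: heading 180 -> 45
  BK 9.3: (-9.184,-6.372) -> (-15.76,-12.948) [heading=45, move]
  -- iteration 5/5 --
  PU: pen up
  FD 14.1: (-15.76,-12.948) -> (-5.79,-2.978) [heading=45, move]
  RT 135: heading 45 -> 270
  BK 9.3: (-5.79,-2.978) -> (-5.79,6.322) [heading=270, move]
]
LT 90: heading 270 -> 0
FD 3.9: (-5.79,6.322) -> (-1.89,6.322) [heading=0, move]
LT 45: heading 0 -> 45
FD 3.2: (-1.89,6.322) -> (0.373,8.585) [heading=45, move]
Final: pos=(0.373,8.585), heading=45, 1 segment(s) drawn

Start position: (0, 0)
Final position: (0.373, 8.585)
Distance = 8.593; >= 1e-6 -> NOT closed

Answer: no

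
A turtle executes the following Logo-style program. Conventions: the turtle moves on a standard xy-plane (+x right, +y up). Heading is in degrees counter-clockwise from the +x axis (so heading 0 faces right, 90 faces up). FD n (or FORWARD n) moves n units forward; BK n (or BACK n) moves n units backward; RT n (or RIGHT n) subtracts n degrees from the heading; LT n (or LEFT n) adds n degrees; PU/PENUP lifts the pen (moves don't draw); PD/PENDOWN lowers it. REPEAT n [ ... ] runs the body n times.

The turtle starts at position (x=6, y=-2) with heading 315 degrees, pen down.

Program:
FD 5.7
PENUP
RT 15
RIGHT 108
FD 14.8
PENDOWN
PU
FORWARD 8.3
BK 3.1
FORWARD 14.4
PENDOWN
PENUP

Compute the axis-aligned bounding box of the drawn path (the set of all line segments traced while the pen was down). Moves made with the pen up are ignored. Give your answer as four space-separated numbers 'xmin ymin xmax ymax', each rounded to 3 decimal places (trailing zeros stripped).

Executing turtle program step by step:
Start: pos=(6,-2), heading=315, pen down
FD 5.7: (6,-2) -> (10.031,-6.031) [heading=315, draw]
PU: pen up
RT 15: heading 315 -> 300
RT 108: heading 300 -> 192
FD 14.8: (10.031,-6.031) -> (-4.446,-9.108) [heading=192, move]
PD: pen down
PU: pen up
FD 8.3: (-4.446,-9.108) -> (-12.565,-10.833) [heading=192, move]
BK 3.1: (-12.565,-10.833) -> (-9.532,-10.189) [heading=192, move]
FD 14.4: (-9.532,-10.189) -> (-23.618,-13.183) [heading=192, move]
PD: pen down
PU: pen up
Final: pos=(-23.618,-13.183), heading=192, 1 segment(s) drawn

Segment endpoints: x in {6, 10.031}, y in {-6.031, -2}
xmin=6, ymin=-6.031, xmax=10.031, ymax=-2

Answer: 6 -6.031 10.031 -2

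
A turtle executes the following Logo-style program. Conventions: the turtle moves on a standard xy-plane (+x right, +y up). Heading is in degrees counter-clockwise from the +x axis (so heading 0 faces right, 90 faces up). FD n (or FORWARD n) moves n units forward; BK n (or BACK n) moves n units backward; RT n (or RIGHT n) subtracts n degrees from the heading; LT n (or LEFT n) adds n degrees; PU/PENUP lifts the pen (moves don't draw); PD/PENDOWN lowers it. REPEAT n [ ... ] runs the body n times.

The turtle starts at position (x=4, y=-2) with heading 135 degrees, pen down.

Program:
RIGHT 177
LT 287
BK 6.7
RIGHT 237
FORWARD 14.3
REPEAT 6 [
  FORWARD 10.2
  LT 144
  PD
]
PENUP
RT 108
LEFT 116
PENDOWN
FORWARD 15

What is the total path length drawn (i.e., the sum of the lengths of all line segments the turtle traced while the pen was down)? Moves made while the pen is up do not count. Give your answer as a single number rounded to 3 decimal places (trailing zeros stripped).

Executing turtle program step by step:
Start: pos=(4,-2), heading=135, pen down
RT 177: heading 135 -> 318
LT 287: heading 318 -> 245
BK 6.7: (4,-2) -> (6.832,4.072) [heading=245, draw]
RT 237: heading 245 -> 8
FD 14.3: (6.832,4.072) -> (20.992,6.062) [heading=8, draw]
REPEAT 6 [
  -- iteration 1/6 --
  FD 10.2: (20.992,6.062) -> (31.093,7.482) [heading=8, draw]
  LT 144: heading 8 -> 152
  PD: pen down
  -- iteration 2/6 --
  FD 10.2: (31.093,7.482) -> (22.087,12.271) [heading=152, draw]
  LT 144: heading 152 -> 296
  PD: pen down
  -- iteration 3/6 --
  FD 10.2: (22.087,12.271) -> (26.558,3.103) [heading=296, draw]
  LT 144: heading 296 -> 80
  PD: pen down
  -- iteration 4/6 --
  FD 10.2: (26.558,3.103) -> (28.33,13.148) [heading=80, draw]
  LT 144: heading 80 -> 224
  PD: pen down
  -- iteration 5/6 --
  FD 10.2: (28.33,13.148) -> (20.992,6.062) [heading=224, draw]
  LT 144: heading 224 -> 8
  PD: pen down
  -- iteration 6/6 --
  FD 10.2: (20.992,6.062) -> (31.093,7.482) [heading=8, draw]
  LT 144: heading 8 -> 152
  PD: pen down
]
PU: pen up
RT 108: heading 152 -> 44
LT 116: heading 44 -> 160
PD: pen down
FD 15: (31.093,7.482) -> (16.998,12.612) [heading=160, draw]
Final: pos=(16.998,12.612), heading=160, 9 segment(s) drawn

Segment lengths:
  seg 1: (4,-2) -> (6.832,4.072), length = 6.7
  seg 2: (6.832,4.072) -> (20.992,6.062), length = 14.3
  seg 3: (20.992,6.062) -> (31.093,7.482), length = 10.2
  seg 4: (31.093,7.482) -> (22.087,12.271), length = 10.2
  seg 5: (22.087,12.271) -> (26.558,3.103), length = 10.2
  seg 6: (26.558,3.103) -> (28.33,13.148), length = 10.2
  seg 7: (28.33,13.148) -> (20.992,6.062), length = 10.2
  seg 8: (20.992,6.062) -> (31.093,7.482), length = 10.2
  seg 9: (31.093,7.482) -> (16.998,12.612), length = 15
Total = 97.2

Answer: 97.2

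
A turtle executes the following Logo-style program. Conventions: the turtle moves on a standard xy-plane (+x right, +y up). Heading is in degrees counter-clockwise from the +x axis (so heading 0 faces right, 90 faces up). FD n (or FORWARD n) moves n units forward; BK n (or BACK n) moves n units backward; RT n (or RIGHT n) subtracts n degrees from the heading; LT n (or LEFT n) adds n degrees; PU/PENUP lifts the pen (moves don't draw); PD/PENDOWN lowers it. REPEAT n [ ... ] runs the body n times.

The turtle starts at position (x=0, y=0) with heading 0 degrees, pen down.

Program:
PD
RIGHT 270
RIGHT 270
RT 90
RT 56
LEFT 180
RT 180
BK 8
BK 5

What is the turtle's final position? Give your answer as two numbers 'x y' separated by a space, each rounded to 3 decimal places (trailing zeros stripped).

Executing turtle program step by step:
Start: pos=(0,0), heading=0, pen down
PD: pen down
RT 270: heading 0 -> 90
RT 270: heading 90 -> 180
RT 90: heading 180 -> 90
RT 56: heading 90 -> 34
LT 180: heading 34 -> 214
RT 180: heading 214 -> 34
BK 8: (0,0) -> (-6.632,-4.474) [heading=34, draw]
BK 5: (-6.632,-4.474) -> (-10.777,-7.27) [heading=34, draw]
Final: pos=(-10.777,-7.27), heading=34, 2 segment(s) drawn

Answer: -10.777 -7.27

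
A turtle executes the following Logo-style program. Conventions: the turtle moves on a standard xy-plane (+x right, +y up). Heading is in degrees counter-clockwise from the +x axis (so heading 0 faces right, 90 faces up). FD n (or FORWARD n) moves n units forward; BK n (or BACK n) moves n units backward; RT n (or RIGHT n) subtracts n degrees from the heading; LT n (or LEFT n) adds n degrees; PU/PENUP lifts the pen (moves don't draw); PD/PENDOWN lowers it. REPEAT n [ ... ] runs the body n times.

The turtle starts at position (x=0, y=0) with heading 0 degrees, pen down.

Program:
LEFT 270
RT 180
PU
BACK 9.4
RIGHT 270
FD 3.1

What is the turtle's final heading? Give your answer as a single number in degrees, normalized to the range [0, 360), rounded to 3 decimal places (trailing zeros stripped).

Answer: 180

Derivation:
Executing turtle program step by step:
Start: pos=(0,0), heading=0, pen down
LT 270: heading 0 -> 270
RT 180: heading 270 -> 90
PU: pen up
BK 9.4: (0,0) -> (0,-9.4) [heading=90, move]
RT 270: heading 90 -> 180
FD 3.1: (0,-9.4) -> (-3.1,-9.4) [heading=180, move]
Final: pos=(-3.1,-9.4), heading=180, 0 segment(s) drawn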